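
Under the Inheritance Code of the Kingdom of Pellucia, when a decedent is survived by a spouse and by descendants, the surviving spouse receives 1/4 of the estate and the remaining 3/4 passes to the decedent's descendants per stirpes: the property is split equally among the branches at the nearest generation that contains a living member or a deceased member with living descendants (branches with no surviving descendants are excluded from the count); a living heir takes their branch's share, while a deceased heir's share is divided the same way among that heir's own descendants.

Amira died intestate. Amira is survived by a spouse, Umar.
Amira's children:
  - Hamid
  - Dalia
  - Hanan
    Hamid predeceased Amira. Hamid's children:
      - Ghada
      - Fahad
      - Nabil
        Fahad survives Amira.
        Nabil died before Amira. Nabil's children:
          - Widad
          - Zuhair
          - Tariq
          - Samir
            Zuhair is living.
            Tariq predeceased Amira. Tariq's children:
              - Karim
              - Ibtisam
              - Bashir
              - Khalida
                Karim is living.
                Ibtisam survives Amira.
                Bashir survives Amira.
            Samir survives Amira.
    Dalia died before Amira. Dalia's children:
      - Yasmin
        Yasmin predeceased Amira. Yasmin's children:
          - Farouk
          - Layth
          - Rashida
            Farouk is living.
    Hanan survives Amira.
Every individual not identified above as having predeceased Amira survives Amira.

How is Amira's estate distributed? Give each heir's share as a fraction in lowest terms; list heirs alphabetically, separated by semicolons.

Bashir 1/192; Fahad 1/12; Farouk 1/12; Ghada 1/12; Hanan 1/4; Ibtisam 1/192; Karim 1/192; Khalida 1/192; Layth 1/12; Rashida 1/12; Samir 1/48; Umar 1/4; Widad 1/48; Zuhair 1/48

Umar, as surviving spouse, takes 1/4.
The remaining 3/4 passes to Amira's descendants per stirpes.
The 3/4 is divided into 3 equal shares of 1/4 among Hamid, Dalia, Hanan.
Hamid predeceased; the 1/4 allotted to Hamid's branch passes to Hamid's issue by representation.
The 1/4 is divided into 3 equal shares of 1/12 among Ghada, Fahad, Nabil.
Ghada is living and takes 1/12.
Fahad is living and takes 1/12.
Nabil predeceased; the 1/12 allotted to Nabil's branch passes to Nabil's issue by representation.
The 1/12 is divided into 4 equal shares of 1/48 among Widad, Zuhair, Tariq, Samir.
Widad is living and takes 1/48.
Zuhair is living and takes 1/48.
Tariq predeceased; the 1/48 allotted to Tariq's branch passes to Tariq's issue by representation.
The 1/48 is divided into 4 equal shares of 1/192 among Karim, Ibtisam, Bashir, Khalida.
Karim is living and takes 1/192.
Ibtisam is living and takes 1/192.
Bashir is living and takes 1/192.
Khalida is living and takes 1/192.
Samir is living and takes 1/48.
Dalia predeceased; the 1/4 allotted to Dalia's branch passes to Dalia's issue by representation.
Yasmin's line is the sole branch at this level, so the full 1/4 passes to Yasmin's issue by representation.
The 1/4 is divided into 3 equal shares of 1/12 among Farouk, Layth, Rashida.
Farouk is living and takes 1/12.
Layth is living and takes 1/12.
Rashida is living and takes 1/12.
Hanan is living and takes 1/4.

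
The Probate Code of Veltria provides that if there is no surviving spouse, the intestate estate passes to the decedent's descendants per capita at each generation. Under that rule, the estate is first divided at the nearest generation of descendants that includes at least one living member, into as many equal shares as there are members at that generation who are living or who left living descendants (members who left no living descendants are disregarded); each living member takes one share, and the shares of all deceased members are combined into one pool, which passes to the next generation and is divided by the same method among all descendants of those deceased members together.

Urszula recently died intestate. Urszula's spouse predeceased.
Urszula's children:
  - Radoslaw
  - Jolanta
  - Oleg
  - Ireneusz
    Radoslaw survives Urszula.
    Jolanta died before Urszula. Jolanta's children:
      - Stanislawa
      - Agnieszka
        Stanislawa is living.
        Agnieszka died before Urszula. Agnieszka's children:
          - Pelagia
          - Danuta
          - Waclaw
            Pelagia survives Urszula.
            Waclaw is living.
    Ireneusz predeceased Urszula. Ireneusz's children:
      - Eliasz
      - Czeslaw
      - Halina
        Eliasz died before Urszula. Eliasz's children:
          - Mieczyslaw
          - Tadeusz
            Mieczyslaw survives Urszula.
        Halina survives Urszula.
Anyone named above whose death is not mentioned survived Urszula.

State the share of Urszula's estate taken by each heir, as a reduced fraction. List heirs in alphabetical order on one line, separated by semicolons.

There is no surviving spouse, so the entire estate passes to Urszula's descendants per capita at each generation.
At generation 1 (Radoslaw, Jolanta, Oleg, Ireneusz) there are 4 shares of (1)/4 = 1/4 each.
Living: Radoslaw and Oleg — each takes 1/4.
Deceased: Jolanta and Ireneusz. Their combined 1/2 is pooled and carried to generation 2.
At generation 2 (Stanislawa, Agnieszka, Eliasz, Czeslaw, Halina) there are 5 shares of (1/2)/5 = 1/10 each.
Living: Stanislawa, Czeslaw, and Halina — each takes 1/10.
Deceased: Agnieszka and Eliasz. Their combined 1/5 is pooled and carried to generation 3.
At generation 3 (Pelagia, Danuta, Waclaw, Mieczyslaw, Tadeusz) there are 5 shares of (1/5)/5 = 1/25 each.
Living: Pelagia, Danuta, Waclaw, Mieczyslaw, and Tadeusz — each takes 1/25.

Czeslaw 1/10; Danuta 1/25; Halina 1/10; Mieczyslaw 1/25; Oleg 1/4; Pelagia 1/25; Radoslaw 1/4; Stanislawa 1/10; Tadeusz 1/25; Waclaw 1/25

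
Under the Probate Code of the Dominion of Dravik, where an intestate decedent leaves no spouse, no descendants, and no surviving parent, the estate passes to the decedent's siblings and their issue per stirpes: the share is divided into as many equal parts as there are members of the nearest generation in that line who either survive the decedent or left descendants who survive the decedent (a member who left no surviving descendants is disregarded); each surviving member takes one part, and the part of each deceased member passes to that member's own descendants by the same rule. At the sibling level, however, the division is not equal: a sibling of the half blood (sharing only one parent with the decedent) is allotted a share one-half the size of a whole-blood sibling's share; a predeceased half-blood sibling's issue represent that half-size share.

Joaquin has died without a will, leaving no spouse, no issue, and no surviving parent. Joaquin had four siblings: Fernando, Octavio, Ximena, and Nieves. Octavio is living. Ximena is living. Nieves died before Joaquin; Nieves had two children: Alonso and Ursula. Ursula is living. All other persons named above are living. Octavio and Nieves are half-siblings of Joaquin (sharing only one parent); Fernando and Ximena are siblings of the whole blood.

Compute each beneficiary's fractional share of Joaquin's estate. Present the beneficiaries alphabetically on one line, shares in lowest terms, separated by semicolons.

No spouse, descendants, or parent survives, so the estate passes to Joaquin's siblings per stirpes.
Half-blood siblings count for one-half the weight of whole-blood siblings at the initial division.
Dividing 1 in proportion to weights (total weight 3): Fernando (weight 1) → 1/3; Octavio (weight 1/2) → 1/6; Ximena (weight 1) → 1/3; Nieves (weight 1/2) → 1/6.
Fernando is living and takes 1/3.
Octavio is living and takes 1/6.
Ximena is living and takes 1/3.
Nieves predeceased; the 1/6 allotted to Nieves's branch passes to Nieves's issue by representation.
The 1/6 is divided into 2 equal shares of 1/12 among Alonso, Ursula.
Alonso is living and takes 1/12.
Ursula is living and takes 1/12.

Alonso 1/12; Fernando 1/3; Octavio 1/6; Ursula 1/12; Ximena 1/3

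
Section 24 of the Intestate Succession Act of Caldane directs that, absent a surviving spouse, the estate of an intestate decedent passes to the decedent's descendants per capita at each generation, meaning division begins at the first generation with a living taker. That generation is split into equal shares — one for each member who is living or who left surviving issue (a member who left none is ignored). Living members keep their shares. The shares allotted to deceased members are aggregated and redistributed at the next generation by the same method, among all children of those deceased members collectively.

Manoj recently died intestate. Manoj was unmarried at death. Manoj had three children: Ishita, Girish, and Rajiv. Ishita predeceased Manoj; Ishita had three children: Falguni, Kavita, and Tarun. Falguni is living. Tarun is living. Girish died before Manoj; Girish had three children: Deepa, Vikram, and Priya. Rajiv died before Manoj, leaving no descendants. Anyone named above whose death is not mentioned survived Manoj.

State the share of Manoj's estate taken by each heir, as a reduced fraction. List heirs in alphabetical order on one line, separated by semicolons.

Deepa 1/6; Falguni 1/6; Kavita 1/6; Priya 1/6; Tarun 1/6; Vikram 1/6

There is no surviving spouse, so the entire estate passes to Manoj's descendants per capita at each generation.
No one at generation 1 (Ishita, Girish) is living; moving to the next generation.
At generation 2 (Falguni, Kavita, Tarun, Deepa, Vikram, Priya) there are 6 shares of (1)/6 = 1/6 each.
Living: Falguni, Kavita, Tarun, Deepa, Vikram, and Priya — each takes 1/6.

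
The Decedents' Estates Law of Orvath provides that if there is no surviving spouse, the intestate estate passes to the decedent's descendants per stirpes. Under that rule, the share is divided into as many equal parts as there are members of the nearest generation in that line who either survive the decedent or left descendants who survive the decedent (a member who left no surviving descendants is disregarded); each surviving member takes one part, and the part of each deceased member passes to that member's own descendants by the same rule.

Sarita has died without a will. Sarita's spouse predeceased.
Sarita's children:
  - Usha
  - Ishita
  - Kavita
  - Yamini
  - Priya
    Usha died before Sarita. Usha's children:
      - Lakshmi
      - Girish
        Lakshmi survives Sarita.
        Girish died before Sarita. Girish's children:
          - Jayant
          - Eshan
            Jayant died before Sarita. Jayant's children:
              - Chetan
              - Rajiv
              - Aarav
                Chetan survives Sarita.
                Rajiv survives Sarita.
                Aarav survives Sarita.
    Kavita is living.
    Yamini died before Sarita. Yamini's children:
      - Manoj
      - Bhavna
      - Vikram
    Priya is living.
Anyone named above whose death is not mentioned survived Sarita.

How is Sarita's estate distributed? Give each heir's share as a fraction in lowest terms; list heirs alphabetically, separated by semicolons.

There is no surviving spouse, so the entire estate passes to Sarita's descendants per stirpes.
The estate is divided into 5 equal shares of 1/5 among Usha, Ishita, Kavita, Yamini, Priya.
Usha predeceased; the 1/5 allotted to Usha's branch passes to Usha's issue by representation.
The 1/5 is divided into 2 equal shares of 1/10 among Lakshmi, Girish.
Lakshmi is living and takes 1/10.
Girish predeceased; the 1/10 allotted to Girish's branch passes to Girish's issue by representation.
The 1/10 is divided into 2 equal shares of 1/20 among Jayant, Eshan.
Jayant predeceased; the 1/20 allotted to Jayant's branch passes to Jayant's issue by representation.
The 1/20 is divided into 3 equal shares of 1/60 among Chetan, Rajiv, Aarav.
Chetan is living and takes 1/60.
Rajiv is living and takes 1/60.
Aarav is living and takes 1/60.
Eshan is living and takes 1/20.
Ishita is living and takes 1/5.
Kavita is living and takes 1/5.
Yamini predeceased; the 1/5 allotted to Yamini's branch passes to Yamini's issue by representation.
The 1/5 is divided into 3 equal shares of 1/15 among Manoj, Bhavna, Vikram.
Manoj is living and takes 1/15.
Bhavna is living and takes 1/15.
Vikram is living and takes 1/15.
Priya is living and takes 1/5.

Aarav 1/60; Bhavna 1/15; Chetan 1/60; Eshan 1/20; Ishita 1/5; Kavita 1/5; Lakshmi 1/10; Manoj 1/15; Priya 1/5; Rajiv 1/60; Vikram 1/15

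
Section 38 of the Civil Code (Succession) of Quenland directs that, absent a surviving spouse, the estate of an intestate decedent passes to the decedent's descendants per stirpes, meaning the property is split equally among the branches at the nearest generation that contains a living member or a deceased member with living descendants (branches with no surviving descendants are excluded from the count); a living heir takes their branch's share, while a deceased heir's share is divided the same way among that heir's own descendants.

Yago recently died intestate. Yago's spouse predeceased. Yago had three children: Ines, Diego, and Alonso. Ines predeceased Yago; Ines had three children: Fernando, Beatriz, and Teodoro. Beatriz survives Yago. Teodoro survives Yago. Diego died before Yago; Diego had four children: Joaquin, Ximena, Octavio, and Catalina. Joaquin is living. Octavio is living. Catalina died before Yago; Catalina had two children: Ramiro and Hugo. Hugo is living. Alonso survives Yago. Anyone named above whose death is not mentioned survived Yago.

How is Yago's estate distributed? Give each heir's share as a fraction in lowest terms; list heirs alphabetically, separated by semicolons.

There is no surviving spouse, so the entire estate passes to Yago's descendants per stirpes.
The estate is divided into 3 equal shares of 1/3 among Ines, Diego, Alonso.
Ines predeceased; the 1/3 allotted to Ines's branch passes to Ines's issue by representation.
The 1/3 is divided into 3 equal shares of 1/9 among Fernando, Beatriz, Teodoro.
Fernando is living and takes 1/9.
Beatriz is living and takes 1/9.
Teodoro is living and takes 1/9.
Diego predeceased; the 1/3 allotted to Diego's branch passes to Diego's issue by representation.
The 1/3 is divided into 4 equal shares of 1/12 among Joaquin, Ximena, Octavio, Catalina.
Joaquin is living and takes 1/12.
Ximena is living and takes 1/12.
Octavio is living and takes 1/12.
Catalina predeceased; the 1/12 allotted to Catalina's branch passes to Catalina's issue by representation.
The 1/12 is divided into 2 equal shares of 1/24 among Ramiro, Hugo.
Ramiro is living and takes 1/24.
Hugo is living and takes 1/24.
Alonso is living and takes 1/3.

Alonso 1/3; Beatriz 1/9; Fernando 1/9; Hugo 1/24; Joaquin 1/12; Octavio 1/12; Ramiro 1/24; Teodoro 1/9; Ximena 1/12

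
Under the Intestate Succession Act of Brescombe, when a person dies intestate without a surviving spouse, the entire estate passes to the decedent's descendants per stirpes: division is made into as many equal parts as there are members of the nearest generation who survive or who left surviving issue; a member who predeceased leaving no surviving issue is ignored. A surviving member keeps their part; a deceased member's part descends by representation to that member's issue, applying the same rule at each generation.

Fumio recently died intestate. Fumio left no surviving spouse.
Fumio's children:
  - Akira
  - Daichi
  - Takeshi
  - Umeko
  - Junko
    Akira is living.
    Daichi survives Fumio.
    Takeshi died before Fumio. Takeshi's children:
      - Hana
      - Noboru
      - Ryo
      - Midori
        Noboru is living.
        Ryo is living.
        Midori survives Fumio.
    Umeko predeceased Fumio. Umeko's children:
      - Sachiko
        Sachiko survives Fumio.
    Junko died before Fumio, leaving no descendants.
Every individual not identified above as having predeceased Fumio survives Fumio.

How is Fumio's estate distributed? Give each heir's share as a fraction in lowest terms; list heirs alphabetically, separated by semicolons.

Akira 1/4; Daichi 1/4; Hana 1/16; Midori 1/16; Noboru 1/16; Ryo 1/16; Sachiko 1/4

There is no surviving spouse, so the entire estate passes to Fumio's descendants per stirpes.
Junko left no surviving issue, so that branch lapses and is disregarded.
The estate is divided into 4 equal shares of 1/4 among Akira, Daichi, Takeshi, Umeko.
Akira is living and takes 1/4.
Daichi is living and takes 1/4.
Takeshi predeceased; the 1/4 allotted to Takeshi's branch passes to Takeshi's issue by representation.
The 1/4 is divided into 4 equal shares of 1/16 among Hana, Noboru, Ryo, Midori.
Hana is living and takes 1/16.
Noboru is living and takes 1/16.
Ryo is living and takes 1/16.
Midori is living and takes 1/16.
Umeko predeceased; the 1/4 allotted to Umeko's branch passes to Umeko's issue by representation.
Sachiko is the sole taker at this level and receives the full 1/4.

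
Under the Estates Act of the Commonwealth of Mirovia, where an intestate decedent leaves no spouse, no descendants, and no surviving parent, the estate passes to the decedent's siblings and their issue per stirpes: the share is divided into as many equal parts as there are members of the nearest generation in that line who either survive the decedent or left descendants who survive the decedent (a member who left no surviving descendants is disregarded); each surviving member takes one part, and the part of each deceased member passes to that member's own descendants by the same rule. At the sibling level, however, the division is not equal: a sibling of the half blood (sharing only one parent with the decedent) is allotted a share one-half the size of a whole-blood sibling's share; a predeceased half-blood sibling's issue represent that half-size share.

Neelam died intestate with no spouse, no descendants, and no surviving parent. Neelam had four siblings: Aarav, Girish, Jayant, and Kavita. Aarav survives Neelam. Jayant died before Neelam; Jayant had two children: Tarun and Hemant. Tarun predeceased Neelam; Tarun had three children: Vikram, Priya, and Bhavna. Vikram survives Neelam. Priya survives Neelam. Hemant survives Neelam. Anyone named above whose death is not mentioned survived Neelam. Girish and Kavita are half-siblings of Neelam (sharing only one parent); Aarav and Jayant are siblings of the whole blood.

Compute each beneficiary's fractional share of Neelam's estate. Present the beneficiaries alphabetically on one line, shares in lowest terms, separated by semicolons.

No spouse, descendants, or parent survives, so the estate passes to Neelam's siblings per stirpes.
Half-blood siblings count for one-half the weight of whole-blood siblings at the initial division.
Dividing 1 in proportion to weights (total weight 3): Aarav (weight 1) → 1/3; Girish (weight 1/2) → 1/6; Jayant (weight 1) → 1/3; Kavita (weight 1/2) → 1/6.
Aarav is living and takes 1/3.
Girish is living and takes 1/6.
Jayant predeceased; the 1/3 allotted to Jayant's branch passes to Jayant's issue by representation.
The 1/3 is divided into 2 equal shares of 1/6 among Tarun, Hemant.
Tarun predeceased; the 1/6 allotted to Tarun's branch passes to Tarun's issue by representation.
The 1/6 is divided into 3 equal shares of 1/18 among Vikram, Priya, Bhavna.
Vikram is living and takes 1/18.
Priya is living and takes 1/18.
Bhavna is living and takes 1/18.
Hemant is living and takes 1/6.
Kavita is living and takes 1/6.

Aarav 1/3; Bhavna 1/18; Girish 1/6; Hemant 1/6; Kavita 1/6; Priya 1/18; Vikram 1/18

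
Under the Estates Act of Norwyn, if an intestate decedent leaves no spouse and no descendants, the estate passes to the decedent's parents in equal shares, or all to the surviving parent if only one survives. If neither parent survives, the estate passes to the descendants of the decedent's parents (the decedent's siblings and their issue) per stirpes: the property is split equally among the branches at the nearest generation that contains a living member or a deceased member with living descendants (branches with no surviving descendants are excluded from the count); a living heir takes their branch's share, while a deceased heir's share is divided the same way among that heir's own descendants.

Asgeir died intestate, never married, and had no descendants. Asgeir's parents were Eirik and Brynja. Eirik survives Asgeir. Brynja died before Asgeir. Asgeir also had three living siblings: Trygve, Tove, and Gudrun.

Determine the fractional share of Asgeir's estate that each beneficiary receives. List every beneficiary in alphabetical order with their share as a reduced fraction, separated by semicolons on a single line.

Eirik 1

Only one parent, Eirik, survives, so Eirik takes the entire estate. The siblings take nothing because a surviving parent has priority.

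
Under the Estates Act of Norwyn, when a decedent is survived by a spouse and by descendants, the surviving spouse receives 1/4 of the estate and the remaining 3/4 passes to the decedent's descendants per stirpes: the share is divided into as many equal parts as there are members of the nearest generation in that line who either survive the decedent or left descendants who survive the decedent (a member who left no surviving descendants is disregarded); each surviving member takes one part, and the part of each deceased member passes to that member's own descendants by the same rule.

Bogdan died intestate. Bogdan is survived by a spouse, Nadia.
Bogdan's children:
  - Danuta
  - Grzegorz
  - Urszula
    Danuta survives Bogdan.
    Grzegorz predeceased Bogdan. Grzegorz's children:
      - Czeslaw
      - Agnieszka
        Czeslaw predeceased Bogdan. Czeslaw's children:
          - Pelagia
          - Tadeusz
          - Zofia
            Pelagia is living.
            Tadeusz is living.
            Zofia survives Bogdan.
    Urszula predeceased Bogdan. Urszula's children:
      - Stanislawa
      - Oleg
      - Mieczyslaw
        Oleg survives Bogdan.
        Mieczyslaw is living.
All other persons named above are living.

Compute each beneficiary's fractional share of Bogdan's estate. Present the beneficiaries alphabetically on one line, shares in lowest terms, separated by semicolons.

Nadia, as surviving spouse, takes 1/4.
The remaining 3/4 passes to Bogdan's descendants per stirpes.
The 3/4 is divided into 3 equal shares of 1/4 among Danuta, Grzegorz, Urszula.
Danuta is living and takes 1/4.
Grzegorz predeceased; the 1/4 allotted to Grzegorz's branch passes to Grzegorz's issue by representation.
The 1/4 is divided into 2 equal shares of 1/8 among Czeslaw, Agnieszka.
Czeslaw predeceased; the 1/8 allotted to Czeslaw's branch passes to Czeslaw's issue by representation.
The 1/8 is divided into 3 equal shares of 1/24 among Pelagia, Tadeusz, Zofia.
Pelagia is living and takes 1/24.
Tadeusz is living and takes 1/24.
Zofia is living and takes 1/24.
Agnieszka is living and takes 1/8.
Urszula predeceased; the 1/4 allotted to Urszula's branch passes to Urszula's issue by representation.
The 1/4 is divided into 3 equal shares of 1/12 among Stanislawa, Oleg, Mieczyslaw.
Stanislawa is living and takes 1/12.
Oleg is living and takes 1/12.
Mieczyslaw is living and takes 1/12.

Agnieszka 1/8; Danuta 1/4; Mieczyslaw 1/12; Nadia 1/4; Oleg 1/12; Pelagia 1/24; Stanislawa 1/12; Tadeusz 1/24; Zofia 1/24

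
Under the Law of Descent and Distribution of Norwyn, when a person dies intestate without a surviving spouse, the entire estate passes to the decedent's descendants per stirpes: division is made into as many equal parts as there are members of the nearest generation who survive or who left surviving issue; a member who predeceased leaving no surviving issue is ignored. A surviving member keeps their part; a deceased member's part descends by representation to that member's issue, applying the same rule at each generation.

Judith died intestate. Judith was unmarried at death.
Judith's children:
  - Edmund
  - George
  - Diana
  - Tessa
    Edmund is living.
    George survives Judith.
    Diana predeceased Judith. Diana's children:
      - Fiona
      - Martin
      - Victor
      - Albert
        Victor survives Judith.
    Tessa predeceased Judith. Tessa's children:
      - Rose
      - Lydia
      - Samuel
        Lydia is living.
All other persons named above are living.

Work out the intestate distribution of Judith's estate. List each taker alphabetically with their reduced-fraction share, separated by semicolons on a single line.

There is no surviving spouse, so the entire estate passes to Judith's descendants per stirpes.
The estate is divided into 4 equal shares of 1/4 among Edmund, George, Diana, Tessa.
Edmund is living and takes 1/4.
George is living and takes 1/4.
Diana predeceased; the 1/4 allotted to Diana's branch passes to Diana's issue by representation.
The 1/4 is divided into 4 equal shares of 1/16 among Fiona, Martin, Victor, Albert.
Fiona is living and takes 1/16.
Martin is living and takes 1/16.
Victor is living and takes 1/16.
Albert is living and takes 1/16.
Tessa predeceased; the 1/4 allotted to Tessa's branch passes to Tessa's issue by representation.
The 1/4 is divided into 3 equal shares of 1/12 among Rose, Lydia, Samuel.
Rose is living and takes 1/12.
Lydia is living and takes 1/12.
Samuel is living and takes 1/12.

Albert 1/16; Edmund 1/4; Fiona 1/16; George 1/4; Lydia 1/12; Martin 1/16; Rose 1/12; Samuel 1/12; Victor 1/16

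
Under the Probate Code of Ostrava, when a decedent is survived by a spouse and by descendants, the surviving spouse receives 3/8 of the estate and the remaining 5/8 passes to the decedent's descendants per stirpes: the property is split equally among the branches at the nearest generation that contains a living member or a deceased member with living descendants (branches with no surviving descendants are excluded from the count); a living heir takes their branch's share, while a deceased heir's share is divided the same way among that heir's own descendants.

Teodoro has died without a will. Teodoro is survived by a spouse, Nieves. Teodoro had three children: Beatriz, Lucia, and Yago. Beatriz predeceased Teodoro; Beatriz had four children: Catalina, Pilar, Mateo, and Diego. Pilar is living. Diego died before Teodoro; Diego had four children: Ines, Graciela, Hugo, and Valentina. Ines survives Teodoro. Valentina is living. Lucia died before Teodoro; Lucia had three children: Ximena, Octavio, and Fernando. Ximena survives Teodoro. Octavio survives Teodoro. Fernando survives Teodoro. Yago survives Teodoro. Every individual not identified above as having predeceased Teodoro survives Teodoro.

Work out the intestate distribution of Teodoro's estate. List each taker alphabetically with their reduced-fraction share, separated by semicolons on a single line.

Nieves, as surviving spouse, takes 3/8.
The remaining 5/8 passes to Teodoro's descendants per stirpes.
The 5/8 is divided into 3 equal shares of 5/24 among Beatriz, Lucia, Yago.
Beatriz predeceased; the 5/24 allotted to Beatriz's branch passes to Beatriz's issue by representation.
The 5/24 is divided into 4 equal shares of 5/96 among Catalina, Pilar, Mateo, Diego.
Catalina is living and takes 5/96.
Pilar is living and takes 5/96.
Mateo is living and takes 5/96.
Diego predeceased; the 5/96 allotted to Diego's branch passes to Diego's issue by representation.
The 5/96 is divided into 4 equal shares of 5/384 among Ines, Graciela, Hugo, Valentina.
Ines is living and takes 5/384.
Graciela is living and takes 5/384.
Hugo is living and takes 5/384.
Valentina is living and takes 5/384.
Lucia predeceased; the 5/24 allotted to Lucia's branch passes to Lucia's issue by representation.
The 5/24 is divided into 3 equal shares of 5/72 among Ximena, Octavio, Fernando.
Ximena is living and takes 5/72.
Octavio is living and takes 5/72.
Fernando is living and takes 5/72.
Yago is living and takes 5/24.

Catalina 5/96; Fernando 5/72; Graciela 5/384; Hugo 5/384; Ines 5/384; Mateo 5/96; Nieves 3/8; Octavio 5/72; Pilar 5/96; Valentina 5/384; Ximena 5/72; Yago 5/24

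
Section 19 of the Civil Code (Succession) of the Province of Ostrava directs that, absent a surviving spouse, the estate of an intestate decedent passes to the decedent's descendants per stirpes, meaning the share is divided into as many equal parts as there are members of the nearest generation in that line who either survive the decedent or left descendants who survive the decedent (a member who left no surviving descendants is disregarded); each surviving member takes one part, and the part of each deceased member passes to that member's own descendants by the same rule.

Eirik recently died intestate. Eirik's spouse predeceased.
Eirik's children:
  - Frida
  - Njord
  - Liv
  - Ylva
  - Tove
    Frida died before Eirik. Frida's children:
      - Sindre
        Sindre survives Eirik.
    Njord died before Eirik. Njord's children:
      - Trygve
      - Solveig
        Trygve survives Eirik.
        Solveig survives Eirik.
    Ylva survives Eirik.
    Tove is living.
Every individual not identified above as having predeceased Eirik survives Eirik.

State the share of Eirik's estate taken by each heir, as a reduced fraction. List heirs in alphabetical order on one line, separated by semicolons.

Liv 1/5; Sindre 1/5; Solveig 1/10; Tove 1/5; Trygve 1/10; Ylva 1/5

There is no surviving spouse, so the entire estate passes to Eirik's descendants per stirpes.
The estate is divided into 5 equal shares of 1/5 among Frida, Njord, Liv, Ylva, Tove.
Frida predeceased; the 1/5 allotted to Frida's branch passes to Frida's issue by representation.
Sindre is the sole taker at this level and receives the full 1/5.
Njord predeceased; the 1/5 allotted to Njord's branch passes to Njord's issue by representation.
The 1/5 is divided into 2 equal shares of 1/10 among Trygve, Solveig.
Trygve is living and takes 1/10.
Solveig is living and takes 1/10.
Liv is living and takes 1/5.
Ylva is living and takes 1/5.
Tove is living and takes 1/5.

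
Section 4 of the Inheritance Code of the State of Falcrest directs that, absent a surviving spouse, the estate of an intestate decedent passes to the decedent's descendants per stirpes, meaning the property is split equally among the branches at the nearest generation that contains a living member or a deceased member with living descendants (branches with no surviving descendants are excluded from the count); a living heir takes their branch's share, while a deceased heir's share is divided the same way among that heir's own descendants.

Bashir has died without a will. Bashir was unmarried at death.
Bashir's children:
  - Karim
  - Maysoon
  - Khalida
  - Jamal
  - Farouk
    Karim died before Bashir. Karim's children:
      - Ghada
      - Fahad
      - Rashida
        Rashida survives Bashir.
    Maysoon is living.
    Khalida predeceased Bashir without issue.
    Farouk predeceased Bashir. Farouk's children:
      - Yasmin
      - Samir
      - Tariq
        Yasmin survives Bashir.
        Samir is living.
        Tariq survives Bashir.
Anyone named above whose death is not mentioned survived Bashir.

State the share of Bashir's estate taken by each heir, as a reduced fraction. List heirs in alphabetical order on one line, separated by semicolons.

There is no surviving spouse, so the entire estate passes to Bashir's descendants per stirpes.
Khalida left no surviving issue, so that branch lapses and is disregarded.
The estate is divided into 4 equal shares of 1/4 among Karim, Maysoon, Jamal, Farouk.
Karim predeceased; the 1/4 allotted to Karim's branch passes to Karim's issue by representation.
The 1/4 is divided into 3 equal shares of 1/12 among Ghada, Fahad, Rashida.
Ghada is living and takes 1/12.
Fahad is living and takes 1/12.
Rashida is living and takes 1/12.
Maysoon is living and takes 1/4.
Jamal is living and takes 1/4.
Farouk predeceased; the 1/4 allotted to Farouk's branch passes to Farouk's issue by representation.
The 1/4 is divided into 3 equal shares of 1/12 among Yasmin, Samir, Tariq.
Yasmin is living and takes 1/12.
Samir is living and takes 1/12.
Tariq is living and takes 1/12.

Fahad 1/12; Ghada 1/12; Jamal 1/4; Maysoon 1/4; Rashida 1/12; Samir 1/12; Tariq 1/12; Yasmin 1/12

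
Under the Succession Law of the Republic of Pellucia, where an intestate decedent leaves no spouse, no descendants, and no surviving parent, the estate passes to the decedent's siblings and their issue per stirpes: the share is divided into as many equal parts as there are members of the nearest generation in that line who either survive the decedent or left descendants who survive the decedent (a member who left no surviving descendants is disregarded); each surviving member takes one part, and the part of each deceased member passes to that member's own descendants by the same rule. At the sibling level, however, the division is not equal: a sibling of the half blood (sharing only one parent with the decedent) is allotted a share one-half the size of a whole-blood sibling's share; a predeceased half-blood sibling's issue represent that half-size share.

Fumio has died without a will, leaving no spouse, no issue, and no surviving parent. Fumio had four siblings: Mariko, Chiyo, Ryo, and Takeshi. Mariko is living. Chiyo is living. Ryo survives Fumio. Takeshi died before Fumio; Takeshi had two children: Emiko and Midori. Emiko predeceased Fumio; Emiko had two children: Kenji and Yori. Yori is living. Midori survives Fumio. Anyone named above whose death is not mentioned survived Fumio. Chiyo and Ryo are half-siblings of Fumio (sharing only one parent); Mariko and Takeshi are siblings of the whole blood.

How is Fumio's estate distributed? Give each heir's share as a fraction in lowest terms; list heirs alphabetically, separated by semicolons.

No spouse, descendants, or parent survives, so the estate passes to Fumio's siblings per stirpes.
Half-blood siblings count for one-half the weight of whole-blood siblings at the initial division.
Dividing 1 in proportion to weights (total weight 3): Mariko (weight 1) → 1/3; Chiyo (weight 1/2) → 1/6; Ryo (weight 1/2) → 1/6; Takeshi (weight 1) → 1/3.
Mariko is living and takes 1/3.
Chiyo is living and takes 1/6.
Ryo is living and takes 1/6.
Takeshi predeceased; the 1/3 allotted to Takeshi's branch passes to Takeshi's issue by representation.
The 1/3 is divided into 2 equal shares of 1/6 among Emiko, Midori.
Emiko predeceased; the 1/6 allotted to Emiko's branch passes to Emiko's issue by representation.
The 1/6 is divided into 2 equal shares of 1/12 among Kenji, Yori.
Kenji is living and takes 1/12.
Yori is living and takes 1/12.
Midori is living and takes 1/6.

Chiyo 1/6; Kenji 1/12; Mariko 1/3; Midori 1/6; Ryo 1/6; Yori 1/12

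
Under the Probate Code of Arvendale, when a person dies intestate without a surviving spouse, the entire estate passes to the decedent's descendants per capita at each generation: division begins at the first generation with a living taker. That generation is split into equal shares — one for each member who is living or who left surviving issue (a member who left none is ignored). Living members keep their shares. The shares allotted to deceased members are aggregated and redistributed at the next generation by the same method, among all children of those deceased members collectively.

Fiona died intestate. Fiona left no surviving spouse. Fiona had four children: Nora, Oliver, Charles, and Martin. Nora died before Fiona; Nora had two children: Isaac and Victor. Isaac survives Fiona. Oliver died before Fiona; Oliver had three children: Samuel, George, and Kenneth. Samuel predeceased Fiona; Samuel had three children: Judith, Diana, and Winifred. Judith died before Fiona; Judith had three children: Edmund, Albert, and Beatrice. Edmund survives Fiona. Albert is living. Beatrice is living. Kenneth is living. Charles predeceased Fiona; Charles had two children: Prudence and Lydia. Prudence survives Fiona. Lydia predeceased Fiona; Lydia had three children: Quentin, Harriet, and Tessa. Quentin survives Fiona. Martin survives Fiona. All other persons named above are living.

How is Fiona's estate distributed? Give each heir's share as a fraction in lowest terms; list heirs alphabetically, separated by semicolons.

There is no surviving spouse, so the entire estate passes to Fiona's descendants per capita at each generation.
At generation 1 (Nora, Oliver, Charles, Martin) there are 4 shares of (1)/4 = 1/4 each.
Living: Martin — each takes 1/4.
Deceased: Nora, Oliver, and Charles. Their combined 3/4 is pooled and carried to generation 2.
At generation 2 (Isaac, Victor, Samuel, George, Kenneth, Prudence, Lydia) there are 7 shares of (3/4)/7 = 3/28 each.
Living: Isaac, Victor, George, Kenneth, and Prudence — each takes 3/28.
Deceased: Samuel and Lydia. Their combined 3/14 is pooled and carried to generation 3.
At generation 3 (Judith, Diana, Winifred, Quentin, Harriet, Tessa) there are 6 shares of (3/14)/6 = 1/28 each.
Living: Diana, Winifred, Quentin, Harriet, and Tessa — each takes 1/28.
Deceased: Judith. That 1/28 share is carried to generation 4.
At generation 4 (Edmund, Albert, Beatrice) there are 3 shares of (1/28)/3 = 1/84 each.
Living: Edmund, Albert, and Beatrice — each takes 1/84.

Albert 1/84; Beatrice 1/84; Diana 1/28; Edmund 1/84; George 3/28; Harriet 1/28; Isaac 3/28; Kenneth 3/28; Martin 1/4; Prudence 3/28; Quentin 1/28; Tessa 1/28; Victor 3/28; Winifred 1/28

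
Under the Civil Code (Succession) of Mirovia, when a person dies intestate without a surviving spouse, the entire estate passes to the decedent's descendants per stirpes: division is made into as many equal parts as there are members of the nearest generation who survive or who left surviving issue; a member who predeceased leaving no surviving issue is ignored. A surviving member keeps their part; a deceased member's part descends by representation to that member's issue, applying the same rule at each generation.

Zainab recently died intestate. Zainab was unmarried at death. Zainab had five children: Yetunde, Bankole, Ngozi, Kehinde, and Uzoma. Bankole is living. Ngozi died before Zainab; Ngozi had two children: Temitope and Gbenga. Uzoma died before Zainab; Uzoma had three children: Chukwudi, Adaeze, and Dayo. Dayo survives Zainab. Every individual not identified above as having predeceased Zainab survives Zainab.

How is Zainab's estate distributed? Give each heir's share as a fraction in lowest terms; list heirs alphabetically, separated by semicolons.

There is no surviving spouse, so the entire estate passes to Zainab's descendants per stirpes.
The estate is divided into 5 equal shares of 1/5 among Yetunde, Bankole, Ngozi, Kehinde, Uzoma.
Yetunde is living and takes 1/5.
Bankole is living and takes 1/5.
Ngozi predeceased; the 1/5 allotted to Ngozi's branch passes to Ngozi's issue by representation.
The 1/5 is divided into 2 equal shares of 1/10 among Temitope, Gbenga.
Temitope is living and takes 1/10.
Gbenga is living and takes 1/10.
Kehinde is living and takes 1/5.
Uzoma predeceased; the 1/5 allotted to Uzoma's branch passes to Uzoma's issue by representation.
The 1/5 is divided into 3 equal shares of 1/15 among Chukwudi, Adaeze, Dayo.
Chukwudi is living and takes 1/15.
Adaeze is living and takes 1/15.
Dayo is living and takes 1/15.

Adaeze 1/15; Bankole 1/5; Chukwudi 1/15; Dayo 1/15; Gbenga 1/10; Kehinde 1/5; Temitope 1/10; Yetunde 1/5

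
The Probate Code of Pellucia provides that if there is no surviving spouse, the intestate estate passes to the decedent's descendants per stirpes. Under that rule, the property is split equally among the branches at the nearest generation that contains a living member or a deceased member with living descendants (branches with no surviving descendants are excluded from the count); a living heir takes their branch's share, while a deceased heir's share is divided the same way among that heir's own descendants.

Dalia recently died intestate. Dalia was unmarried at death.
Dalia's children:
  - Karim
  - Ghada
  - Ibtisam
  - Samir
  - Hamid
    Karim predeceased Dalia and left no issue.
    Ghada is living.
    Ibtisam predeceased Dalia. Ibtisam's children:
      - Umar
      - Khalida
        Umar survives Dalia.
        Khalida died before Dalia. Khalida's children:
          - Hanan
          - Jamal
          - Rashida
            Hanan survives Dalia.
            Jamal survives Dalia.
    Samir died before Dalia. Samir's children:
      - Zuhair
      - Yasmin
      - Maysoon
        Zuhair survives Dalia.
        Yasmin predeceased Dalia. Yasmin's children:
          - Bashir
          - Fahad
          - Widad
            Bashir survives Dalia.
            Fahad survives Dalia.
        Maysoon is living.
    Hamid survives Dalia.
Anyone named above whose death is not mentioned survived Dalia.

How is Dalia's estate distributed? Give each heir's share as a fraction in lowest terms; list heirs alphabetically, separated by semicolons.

Bashir 1/36; Fahad 1/36; Ghada 1/4; Hamid 1/4; Hanan 1/24; Jamal 1/24; Maysoon 1/12; Rashida 1/24; Umar 1/8; Widad 1/36; Zuhair 1/12

There is no surviving spouse, so the entire estate passes to Dalia's descendants per stirpes.
Karim left no surviving issue, so that branch lapses and is disregarded.
The estate is divided into 4 equal shares of 1/4 among Ghada, Ibtisam, Samir, Hamid.
Ghada is living and takes 1/4.
Ibtisam predeceased; the 1/4 allotted to Ibtisam's branch passes to Ibtisam's issue by representation.
The 1/4 is divided into 2 equal shares of 1/8 among Umar, Khalida.
Umar is living and takes 1/8.
Khalida predeceased; the 1/8 allotted to Khalida's branch passes to Khalida's issue by representation.
The 1/8 is divided into 3 equal shares of 1/24 among Hanan, Jamal, Rashida.
Hanan is living and takes 1/24.
Jamal is living and takes 1/24.
Rashida is living and takes 1/24.
Samir predeceased; the 1/4 allotted to Samir's branch passes to Samir's issue by representation.
The 1/4 is divided into 3 equal shares of 1/12 among Zuhair, Yasmin, Maysoon.
Zuhair is living and takes 1/12.
Yasmin predeceased; the 1/12 allotted to Yasmin's branch passes to Yasmin's issue by representation.
The 1/12 is divided into 3 equal shares of 1/36 among Bashir, Fahad, Widad.
Bashir is living and takes 1/36.
Fahad is living and takes 1/36.
Widad is living and takes 1/36.
Maysoon is living and takes 1/12.
Hamid is living and takes 1/4.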